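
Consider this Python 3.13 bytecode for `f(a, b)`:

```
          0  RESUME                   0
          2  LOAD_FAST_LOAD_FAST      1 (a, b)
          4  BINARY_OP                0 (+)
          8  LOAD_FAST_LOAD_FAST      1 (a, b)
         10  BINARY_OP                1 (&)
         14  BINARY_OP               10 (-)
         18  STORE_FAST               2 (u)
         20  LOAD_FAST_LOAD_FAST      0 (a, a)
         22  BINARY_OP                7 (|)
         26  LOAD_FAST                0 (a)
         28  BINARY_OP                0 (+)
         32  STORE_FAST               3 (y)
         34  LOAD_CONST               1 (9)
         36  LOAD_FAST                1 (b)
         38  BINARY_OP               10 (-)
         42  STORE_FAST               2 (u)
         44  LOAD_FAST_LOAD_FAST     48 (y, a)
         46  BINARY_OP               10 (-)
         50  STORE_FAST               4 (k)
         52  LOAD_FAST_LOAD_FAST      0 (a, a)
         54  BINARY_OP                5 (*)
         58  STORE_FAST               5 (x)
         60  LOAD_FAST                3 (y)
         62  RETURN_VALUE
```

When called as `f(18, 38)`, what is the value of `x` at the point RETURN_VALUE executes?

LOAD_FAST_LOAD_FAST a,b → push 18,38. Stack: [18, 38]
BINARY_OP + → 18 + 38 = 56. Stack: [56]
LOAD_FAST_LOAD_FAST a,b → push 18,38. Stack: [56, 18, 38]
BINARY_OP & → 18 & 38 = 2. Stack: [56, 2]
BINARY_OP - → 56 - 2 = 54. Stack: [54]
STORE_FAST u → u=54. Stack: []
LOAD_FAST_LOAD_FAST a,a → push 18,18. Stack: [18, 18]
BINARY_OP | → 18 | 18 = 18. Stack: [18]
LOAD_FAST a → push 18. Stack: [18, 18]
BINARY_OP + → 18 + 18 = 36. Stack: [36]
STORE_FAST y → y=36. Stack: []
LOAD_CONST → push 9. Stack: [9]
LOAD_FAST b → push 38. Stack: [9, 38]
BINARY_OP - → 9 - 38 = -29. Stack: [-29]
STORE_FAST u → u=-29. Stack: []
LOAD_FAST_LOAD_FAST y,a → push 36,18. Stack: [36, 18]
BINARY_OP - → 36 - 18 = 18. Stack: [18]
STORE_FAST k → k=18. Stack: []
LOAD_FAST_LOAD_FAST a,a → push 18,18. Stack: [18, 18]
BINARY_OP * → 18 * 18 = 324. Stack: [324]
STORE_FAST x → x=324. Stack: []
LOAD_FAST y → push 36. Stack: [36]
RETURN_VALUE → return 36.

324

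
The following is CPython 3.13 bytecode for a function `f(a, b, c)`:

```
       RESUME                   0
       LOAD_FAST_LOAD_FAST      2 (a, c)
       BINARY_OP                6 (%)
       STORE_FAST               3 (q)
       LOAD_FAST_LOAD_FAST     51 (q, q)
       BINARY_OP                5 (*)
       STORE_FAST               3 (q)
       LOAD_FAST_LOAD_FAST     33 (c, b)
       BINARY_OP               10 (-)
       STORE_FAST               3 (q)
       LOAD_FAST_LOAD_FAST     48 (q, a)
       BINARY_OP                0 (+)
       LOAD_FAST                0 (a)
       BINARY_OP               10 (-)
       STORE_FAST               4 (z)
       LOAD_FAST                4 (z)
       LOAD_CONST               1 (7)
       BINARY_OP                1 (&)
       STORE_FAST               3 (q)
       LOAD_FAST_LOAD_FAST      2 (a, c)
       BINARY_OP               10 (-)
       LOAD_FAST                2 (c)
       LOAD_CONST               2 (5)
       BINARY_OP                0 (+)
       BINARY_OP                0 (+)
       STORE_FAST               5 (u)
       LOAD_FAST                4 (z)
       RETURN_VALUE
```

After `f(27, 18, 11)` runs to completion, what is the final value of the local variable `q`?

1

LOAD_FAST_LOAD_FAST a,c → push 27,11. Stack: [27, 11]
BINARY_OP % → 27 % 11 = 5. Stack: [5]
STORE_FAST q → q=5. Stack: []
LOAD_FAST_LOAD_FAST q,q → push 5,5. Stack: [5, 5]
BINARY_OP * → 5 * 5 = 25. Stack: [25]
STORE_FAST q → q=25. Stack: []
LOAD_FAST_LOAD_FAST c,b → push 11,18. Stack: [11, 18]
BINARY_OP - → 11 - 18 = -7. Stack: [-7]
STORE_FAST q → q=-7. Stack: []
LOAD_FAST_LOAD_FAST q,a → push -7,27. Stack: [-7, 27]
BINARY_OP + → -7 + 27 = 20. Stack: [20]
LOAD_FAST a → push 27. Stack: [20, 27]
BINARY_OP - → 20 - 27 = -7. Stack: [-7]
STORE_FAST z → z=-7. Stack: []
LOAD_FAST z → push -7. Stack: [-7]
LOAD_CONST → push 7. Stack: [-7, 7]
BINARY_OP & → -7 & 7 = 1. Stack: [1]
STORE_FAST q → q=1. Stack: []
LOAD_FAST_LOAD_FAST a,c → push 27,11. Stack: [27, 11]
BINARY_OP - → 27 - 11 = 16. Stack: [16]
LOAD_FAST c → push 11. Stack: [16, 11]
LOAD_CONST → push 5. Stack: [16, 11, 5]
BINARY_OP + → 11 + 5 = 16. Stack: [16, 16]
BINARY_OP + → 16 + 16 = 32. Stack: [32]
STORE_FAST u → u=32. Stack: []
LOAD_FAST z → push -7. Stack: [-7]
RETURN_VALUE → return -7.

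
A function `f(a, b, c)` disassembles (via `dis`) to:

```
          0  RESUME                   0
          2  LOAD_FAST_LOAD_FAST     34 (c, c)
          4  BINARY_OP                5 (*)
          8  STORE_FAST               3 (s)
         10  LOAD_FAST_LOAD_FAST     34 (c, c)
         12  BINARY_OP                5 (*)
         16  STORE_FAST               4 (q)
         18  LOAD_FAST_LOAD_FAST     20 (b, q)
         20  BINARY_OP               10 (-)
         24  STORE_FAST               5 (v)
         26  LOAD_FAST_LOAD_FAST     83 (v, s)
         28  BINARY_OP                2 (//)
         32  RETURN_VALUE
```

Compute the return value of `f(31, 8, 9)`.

LOAD_FAST_LOAD_FAST c,c → push 9,9. Stack: [9, 9]
BINARY_OP * → 9 * 9 = 81. Stack: [81]
STORE_FAST s → s=81. Stack: []
LOAD_FAST_LOAD_FAST c,c → push 9,9. Stack: [9, 9]
BINARY_OP * → 9 * 9 = 81. Stack: [81]
STORE_FAST q → q=81. Stack: []
LOAD_FAST_LOAD_FAST b,q → push 8,81. Stack: [8, 81]
BINARY_OP - → 8 - 81 = -73. Stack: [-73]
STORE_FAST v → v=-73. Stack: []
LOAD_FAST_LOAD_FAST v,s → push -73,81. Stack: [-73, 81]
BINARY_OP // → -73 // 81 = -1. Stack: [-1]
RETURN_VALUE → return -1.

-1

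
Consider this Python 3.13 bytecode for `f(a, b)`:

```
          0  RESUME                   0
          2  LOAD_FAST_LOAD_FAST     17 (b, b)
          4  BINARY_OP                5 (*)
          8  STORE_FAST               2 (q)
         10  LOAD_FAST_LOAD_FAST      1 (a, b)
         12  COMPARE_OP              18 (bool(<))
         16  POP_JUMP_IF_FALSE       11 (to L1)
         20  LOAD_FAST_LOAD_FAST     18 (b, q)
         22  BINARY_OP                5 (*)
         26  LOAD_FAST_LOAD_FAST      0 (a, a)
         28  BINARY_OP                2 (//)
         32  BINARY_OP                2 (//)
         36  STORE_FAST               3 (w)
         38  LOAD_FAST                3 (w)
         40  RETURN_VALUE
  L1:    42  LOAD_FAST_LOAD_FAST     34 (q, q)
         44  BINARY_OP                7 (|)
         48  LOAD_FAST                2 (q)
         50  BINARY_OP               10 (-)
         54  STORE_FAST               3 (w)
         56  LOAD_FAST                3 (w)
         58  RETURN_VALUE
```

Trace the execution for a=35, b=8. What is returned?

0

LOAD_FAST_LOAD_FAST b,b → push 8,8. Stack: [8, 8]
BINARY_OP * → 8 * 8 = 64. Stack: [64]
STORE_FAST q → q=64. Stack: []
LOAD_FAST_LOAD_FAST a,b → push 35,8. Stack: [35, 8]
COMPARE_OP bool(<) → 35 vs 8 = False. Stack: [False]
POP_JUMP_IF_FALSE → pop False; jump. Stack: []
LOAD_FAST_LOAD_FAST q,q → push 64,64. Stack: [64, 64]
BINARY_OP | → 64 | 64 = 64. Stack: [64]
LOAD_FAST q → push 64. Stack: [64, 64]
BINARY_OP - → 64 - 64 = 0. Stack: [0]
STORE_FAST w → w=0. Stack: []
LOAD_FAST w → push 0. Stack: [0]
RETURN_VALUE → return 0.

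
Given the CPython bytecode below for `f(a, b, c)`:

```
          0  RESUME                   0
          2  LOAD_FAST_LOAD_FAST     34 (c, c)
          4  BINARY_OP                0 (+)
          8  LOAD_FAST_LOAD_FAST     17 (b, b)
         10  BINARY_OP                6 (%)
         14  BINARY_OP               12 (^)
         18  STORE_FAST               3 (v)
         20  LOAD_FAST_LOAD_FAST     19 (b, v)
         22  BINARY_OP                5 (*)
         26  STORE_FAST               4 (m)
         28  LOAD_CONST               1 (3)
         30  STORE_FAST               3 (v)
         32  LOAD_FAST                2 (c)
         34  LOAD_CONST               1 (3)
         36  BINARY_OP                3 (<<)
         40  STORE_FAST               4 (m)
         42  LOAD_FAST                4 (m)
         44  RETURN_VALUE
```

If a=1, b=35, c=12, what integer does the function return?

96

LOAD_FAST_LOAD_FAST c,c → push 12,12. Stack: [12, 12]
BINARY_OP + → 12 + 12 = 24. Stack: [24]
LOAD_FAST_LOAD_FAST b,b → push 35,35. Stack: [24, 35, 35]
BINARY_OP % → 35 % 35 = 0. Stack: [24, 0]
BINARY_OP ^ → 24 ^ 0 = 24. Stack: [24]
STORE_FAST v → v=24. Stack: []
LOAD_FAST_LOAD_FAST b,v → push 35,24. Stack: [35, 24]
BINARY_OP * → 35 * 24 = 840. Stack: [840]
STORE_FAST m → m=840. Stack: []
LOAD_CONST → push 3. Stack: [3]
STORE_FAST v → v=3. Stack: []
LOAD_FAST c → push 12. Stack: [12]
LOAD_CONST → push 3. Stack: [12, 3]
BINARY_OP << → 12 << 3 = 96. Stack: [96]
STORE_FAST m → m=96. Stack: []
LOAD_FAST m → push 96. Stack: [96]
RETURN_VALUE → return 96.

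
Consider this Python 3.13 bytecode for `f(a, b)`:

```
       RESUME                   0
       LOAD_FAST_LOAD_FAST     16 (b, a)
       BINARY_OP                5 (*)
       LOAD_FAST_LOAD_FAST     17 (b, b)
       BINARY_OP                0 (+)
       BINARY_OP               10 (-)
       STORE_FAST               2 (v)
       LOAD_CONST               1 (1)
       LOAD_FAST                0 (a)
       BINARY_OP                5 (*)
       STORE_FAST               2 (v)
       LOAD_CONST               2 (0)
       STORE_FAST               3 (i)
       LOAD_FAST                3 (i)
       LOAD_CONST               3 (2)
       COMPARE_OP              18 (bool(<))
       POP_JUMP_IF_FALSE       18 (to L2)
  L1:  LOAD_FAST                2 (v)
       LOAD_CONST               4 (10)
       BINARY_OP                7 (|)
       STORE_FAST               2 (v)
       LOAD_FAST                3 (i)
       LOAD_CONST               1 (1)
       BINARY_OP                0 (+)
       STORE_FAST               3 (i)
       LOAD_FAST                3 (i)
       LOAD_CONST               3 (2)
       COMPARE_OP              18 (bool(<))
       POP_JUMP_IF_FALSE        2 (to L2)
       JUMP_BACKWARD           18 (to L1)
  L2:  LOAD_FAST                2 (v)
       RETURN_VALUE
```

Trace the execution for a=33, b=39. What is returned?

43

LOAD_FAST_LOAD_FAST b,a → push 39,33. Stack: [39, 33]
BINARY_OP * → 39 * 33 = 1287. Stack: [1287]
LOAD_FAST_LOAD_FAST b,b → push 39,39. Stack: [1287, 39, 39]
BINARY_OP + → 39 + 39 = 78. Stack: [1287, 78]
BINARY_OP - → 1287 - 78 = 1209. Stack: [1209]
STORE_FAST v → v=1209. Stack: []
LOAD_CONST → push 1. Stack: [1]
LOAD_FAST a → push 33. Stack: [1, 33]
BINARY_OP * → 1 * 33 = 33. Stack: [33]
STORE_FAST v → v=33. Stack: []
LOAD_CONST → push 0. Stack: [0]
STORE_FAST i → i=0. Stack: []
LOAD_FAST i → push 0. Stack: [0]
LOAD_CONST → push 2. Stack: [0, 2]
COMPARE_OP bool(<) → 0 vs 2 = True. Stack: [True]
POP_JUMP_IF_FALSE → pop True; no jump. Stack: []
LOAD_FAST v → push 33. Stack: [33]
LOAD_CONST → push 10. Stack: [33, 10]
BINARY_OP | → 33 | 10 = 43. Stack: [43]
STORE_FAST v → v=43. Stack: []
LOAD_FAST i → push 0. Stack: [0]
LOAD_CONST → push 1. Stack: [0, 1]
BINARY_OP + → 0 + 1 = 1. Stack: [1]
STORE_FAST i → i=1. Stack: []
LOAD_FAST i → push 1. Stack: [1]
LOAD_CONST → push 2. Stack: [1, 2]
COMPARE_OP bool(<) → 1 vs 2 = True. Stack: [True]
POP_JUMP_IF_FALSE → pop True; no jump. Stack: []
LOAD_FAST v → push 43. Stack: [43]
LOAD_CONST → push 10. Stack: [43, 10]
BINARY_OP | → 43 | 10 = 43. Stack: [43]
STORE_FAST v → v=43. Stack: []
LOAD_FAST i → push 1. Stack: [1]
LOAD_CONST → push 1. Stack: [1, 1]
BINARY_OP + → 1 + 1 = 2. Stack: [2]
STORE_FAST i → i=2. Stack: []
LOAD_FAST i → push 2. Stack: [2]
LOAD_CONST → push 2. Stack: [2, 2]
COMPARE_OP bool(<) → 2 vs 2 = False. Stack: [False]
POP_JUMP_IF_FALSE → pop False; jump. Stack: []
LOAD_FAST v → push 43. Stack: [43]
RETURN_VALUE → return 43.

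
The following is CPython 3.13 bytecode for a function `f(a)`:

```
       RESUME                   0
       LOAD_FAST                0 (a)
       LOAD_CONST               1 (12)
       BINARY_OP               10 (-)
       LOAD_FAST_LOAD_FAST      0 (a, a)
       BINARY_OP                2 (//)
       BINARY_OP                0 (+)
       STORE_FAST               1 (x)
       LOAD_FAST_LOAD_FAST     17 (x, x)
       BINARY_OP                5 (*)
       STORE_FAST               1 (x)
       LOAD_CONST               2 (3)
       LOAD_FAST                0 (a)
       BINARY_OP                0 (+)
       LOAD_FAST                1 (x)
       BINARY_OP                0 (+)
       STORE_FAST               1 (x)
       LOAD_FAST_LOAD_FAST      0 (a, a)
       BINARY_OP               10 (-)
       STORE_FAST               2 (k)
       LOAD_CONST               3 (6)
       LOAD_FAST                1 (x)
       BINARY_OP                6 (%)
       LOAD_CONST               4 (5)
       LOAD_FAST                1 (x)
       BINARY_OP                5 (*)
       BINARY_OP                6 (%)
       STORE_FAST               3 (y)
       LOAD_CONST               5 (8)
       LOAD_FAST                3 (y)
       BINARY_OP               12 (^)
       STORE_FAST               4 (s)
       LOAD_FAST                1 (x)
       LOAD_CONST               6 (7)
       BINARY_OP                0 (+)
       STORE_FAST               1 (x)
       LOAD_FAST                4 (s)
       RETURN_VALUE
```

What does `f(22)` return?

LOAD_FAST a → push 22. Stack: [22]
LOAD_CONST → push 12. Stack: [22, 12]
BINARY_OP - → 22 - 12 = 10. Stack: [10]
LOAD_FAST_LOAD_FAST a,a → push 22,22. Stack: [10, 22, 22]
BINARY_OP // → 22 // 22 = 1. Stack: [10, 1]
BINARY_OP + → 10 + 1 = 11. Stack: [11]
STORE_FAST x → x=11. Stack: []
LOAD_FAST_LOAD_FAST x,x → push 11,11. Stack: [11, 11]
BINARY_OP * → 11 * 11 = 121. Stack: [121]
STORE_FAST x → x=121. Stack: []
LOAD_CONST → push 3. Stack: [3]
LOAD_FAST a → push 22. Stack: [3, 22]
BINARY_OP + → 3 + 22 = 25. Stack: [25]
LOAD_FAST x → push 121. Stack: [25, 121]
BINARY_OP + → 25 + 121 = 146. Stack: [146]
STORE_FAST x → x=146. Stack: []
LOAD_FAST_LOAD_FAST a,a → push 22,22. Stack: [22, 22]
BINARY_OP - → 22 - 22 = 0. Stack: [0]
STORE_FAST k → k=0. Stack: []
LOAD_CONST → push 6. Stack: [6]
LOAD_FAST x → push 146. Stack: [6, 146]
BINARY_OP % → 6 % 146 = 6. Stack: [6]
LOAD_CONST → push 5. Stack: [6, 5]
LOAD_FAST x → push 146. Stack: [6, 5, 146]
BINARY_OP * → 5 * 146 = 730. Stack: [6, 730]
BINARY_OP % → 6 % 730 = 6. Stack: [6]
STORE_FAST y → y=6. Stack: []
LOAD_CONST → push 8. Stack: [8]
LOAD_FAST y → push 6. Stack: [8, 6]
BINARY_OP ^ → 8 ^ 6 = 14. Stack: [14]
STORE_FAST s → s=14. Stack: []
LOAD_FAST x → push 146. Stack: [146]
LOAD_CONST → push 7. Stack: [146, 7]
BINARY_OP + → 146 + 7 = 153. Stack: [153]
STORE_FAST x → x=153. Stack: []
LOAD_FAST s → push 14. Stack: [14]
RETURN_VALUE → return 14.

14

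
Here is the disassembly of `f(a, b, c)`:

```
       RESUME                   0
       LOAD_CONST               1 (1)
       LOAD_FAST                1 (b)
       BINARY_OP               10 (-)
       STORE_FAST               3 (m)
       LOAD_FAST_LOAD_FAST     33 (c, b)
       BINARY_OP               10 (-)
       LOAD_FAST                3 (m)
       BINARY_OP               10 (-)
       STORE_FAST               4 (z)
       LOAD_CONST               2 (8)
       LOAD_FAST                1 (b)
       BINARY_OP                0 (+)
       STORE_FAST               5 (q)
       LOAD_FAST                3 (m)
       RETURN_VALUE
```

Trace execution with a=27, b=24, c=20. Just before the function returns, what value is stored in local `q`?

LOAD_CONST → push 1. Stack: [1]
LOAD_FAST b → push 24. Stack: [1, 24]
BINARY_OP - → 1 - 24 = -23. Stack: [-23]
STORE_FAST m → m=-23. Stack: []
LOAD_FAST_LOAD_FAST c,b → push 20,24. Stack: [20, 24]
BINARY_OP - → 20 - 24 = -4. Stack: [-4]
LOAD_FAST m → push -23. Stack: [-4, -23]
BINARY_OP - → -4 - -23 = 19. Stack: [19]
STORE_FAST z → z=19. Stack: []
LOAD_CONST → push 8. Stack: [8]
LOAD_FAST b → push 24. Stack: [8, 24]
BINARY_OP + → 8 + 24 = 32. Stack: [32]
STORE_FAST q → q=32. Stack: []
LOAD_FAST m → push -23. Stack: [-23]
RETURN_VALUE → return -23.

32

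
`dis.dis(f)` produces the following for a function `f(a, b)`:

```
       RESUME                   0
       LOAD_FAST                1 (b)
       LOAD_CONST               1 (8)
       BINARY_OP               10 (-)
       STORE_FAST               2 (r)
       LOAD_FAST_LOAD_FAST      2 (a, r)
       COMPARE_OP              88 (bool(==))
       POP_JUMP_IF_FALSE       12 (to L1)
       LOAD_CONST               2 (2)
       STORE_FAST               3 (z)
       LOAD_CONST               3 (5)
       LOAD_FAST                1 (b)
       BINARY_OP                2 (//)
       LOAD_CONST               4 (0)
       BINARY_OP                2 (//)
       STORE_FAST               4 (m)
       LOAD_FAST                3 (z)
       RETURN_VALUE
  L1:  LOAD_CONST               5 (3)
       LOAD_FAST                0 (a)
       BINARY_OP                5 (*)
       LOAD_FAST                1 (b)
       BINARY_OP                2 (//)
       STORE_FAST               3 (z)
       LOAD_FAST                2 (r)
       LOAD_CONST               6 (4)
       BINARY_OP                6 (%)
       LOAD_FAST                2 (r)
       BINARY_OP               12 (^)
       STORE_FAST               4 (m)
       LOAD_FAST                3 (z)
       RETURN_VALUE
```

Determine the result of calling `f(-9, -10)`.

2

LOAD_FAST b → push -10. Stack: [-10]
LOAD_CONST → push 8. Stack: [-10, 8]
BINARY_OP - → -10 - 8 = -18. Stack: [-18]
STORE_FAST r → r=-18. Stack: []
LOAD_FAST_LOAD_FAST a,r → push -9,-18. Stack: [-9, -18]
COMPARE_OP bool(==) → -9 vs -18 = False. Stack: [False]
POP_JUMP_IF_FALSE → pop False; jump. Stack: []
LOAD_CONST → push 3. Stack: [3]
LOAD_FAST a → push -9. Stack: [3, -9]
BINARY_OP * → 3 * -9 = -27. Stack: [-27]
LOAD_FAST b → push -10. Stack: [-27, -10]
BINARY_OP // → -27 // -10 = 2. Stack: [2]
STORE_FAST z → z=2. Stack: []
LOAD_FAST r → push -18. Stack: [-18]
LOAD_CONST → push 4. Stack: [-18, 4]
BINARY_OP % → -18 % 4 = 2. Stack: [2]
LOAD_FAST r → push -18. Stack: [2, -18]
BINARY_OP ^ → 2 ^ -18 = -20. Stack: [-20]
STORE_FAST m → m=-20. Stack: []
LOAD_FAST z → push 2. Stack: [2]
RETURN_VALUE → return 2.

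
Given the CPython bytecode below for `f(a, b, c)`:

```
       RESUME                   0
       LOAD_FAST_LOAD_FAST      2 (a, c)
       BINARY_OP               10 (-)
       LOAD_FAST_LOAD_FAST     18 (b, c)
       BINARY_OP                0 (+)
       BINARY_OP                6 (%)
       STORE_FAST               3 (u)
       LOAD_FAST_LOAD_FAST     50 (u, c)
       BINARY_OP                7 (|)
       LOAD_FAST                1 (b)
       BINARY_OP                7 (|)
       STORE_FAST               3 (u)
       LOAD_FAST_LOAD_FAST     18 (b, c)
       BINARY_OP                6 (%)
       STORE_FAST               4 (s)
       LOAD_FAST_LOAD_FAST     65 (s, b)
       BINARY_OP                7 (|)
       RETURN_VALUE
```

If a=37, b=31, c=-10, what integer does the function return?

LOAD_FAST_LOAD_FAST a,c → push 37,-10. Stack: [37, -10]
BINARY_OP - → 37 - -10 = 47. Stack: [47]
LOAD_FAST_LOAD_FAST b,c → push 31,-10. Stack: [47, 31, -10]
BINARY_OP + → 31 + -10 = 21. Stack: [47, 21]
BINARY_OP % → 47 % 21 = 5. Stack: [5]
STORE_FAST u → u=5. Stack: []
LOAD_FAST_LOAD_FAST u,c → push 5,-10. Stack: [5, -10]
BINARY_OP | → 5 | -10 = -9. Stack: [-9]
LOAD_FAST b → push 31. Stack: [-9, 31]
BINARY_OP | → -9 | 31 = -1. Stack: [-1]
STORE_FAST u → u=-1. Stack: []
LOAD_FAST_LOAD_FAST b,c → push 31,-10. Stack: [31, -10]
BINARY_OP % → 31 % -10 = -9. Stack: [-9]
STORE_FAST s → s=-9. Stack: []
LOAD_FAST_LOAD_FAST s,b → push -9,31. Stack: [-9, 31]
BINARY_OP | → -9 | 31 = -1. Stack: [-1]
RETURN_VALUE → return -1.

-1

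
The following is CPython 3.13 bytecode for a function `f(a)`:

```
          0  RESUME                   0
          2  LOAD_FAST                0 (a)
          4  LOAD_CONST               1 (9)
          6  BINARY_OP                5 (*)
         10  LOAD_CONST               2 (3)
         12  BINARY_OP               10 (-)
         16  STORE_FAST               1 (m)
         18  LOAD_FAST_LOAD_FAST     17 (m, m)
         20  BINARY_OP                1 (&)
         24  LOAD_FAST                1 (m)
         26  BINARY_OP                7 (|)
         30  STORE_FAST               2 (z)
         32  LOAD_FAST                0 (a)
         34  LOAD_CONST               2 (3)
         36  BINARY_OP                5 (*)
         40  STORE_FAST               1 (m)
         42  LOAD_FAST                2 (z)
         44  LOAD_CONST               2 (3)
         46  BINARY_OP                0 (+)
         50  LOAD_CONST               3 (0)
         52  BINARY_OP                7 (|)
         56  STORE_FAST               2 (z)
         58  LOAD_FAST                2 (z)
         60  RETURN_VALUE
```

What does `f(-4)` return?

-36

LOAD_FAST a → push -4. Stack: [-4]
LOAD_CONST → push 9. Stack: [-4, 9]
BINARY_OP * → -4 * 9 = -36. Stack: [-36]
LOAD_CONST → push 3. Stack: [-36, 3]
BINARY_OP - → -36 - 3 = -39. Stack: [-39]
STORE_FAST m → m=-39. Stack: []
LOAD_FAST_LOAD_FAST m,m → push -39,-39. Stack: [-39, -39]
BINARY_OP & → -39 & -39 = -39. Stack: [-39]
LOAD_FAST m → push -39. Stack: [-39, -39]
BINARY_OP | → -39 | -39 = -39. Stack: [-39]
STORE_FAST z → z=-39. Stack: []
LOAD_FAST a → push -4. Stack: [-4]
LOAD_CONST → push 3. Stack: [-4, 3]
BINARY_OP * → -4 * 3 = -12. Stack: [-12]
STORE_FAST m → m=-12. Stack: []
LOAD_FAST z → push -39. Stack: [-39]
LOAD_CONST → push 3. Stack: [-39, 3]
BINARY_OP + → -39 + 3 = -36. Stack: [-36]
LOAD_CONST → push 0. Stack: [-36, 0]
BINARY_OP | → -36 | 0 = -36. Stack: [-36]
STORE_FAST z → z=-36. Stack: []
LOAD_FAST z → push -36. Stack: [-36]
RETURN_VALUE → return -36.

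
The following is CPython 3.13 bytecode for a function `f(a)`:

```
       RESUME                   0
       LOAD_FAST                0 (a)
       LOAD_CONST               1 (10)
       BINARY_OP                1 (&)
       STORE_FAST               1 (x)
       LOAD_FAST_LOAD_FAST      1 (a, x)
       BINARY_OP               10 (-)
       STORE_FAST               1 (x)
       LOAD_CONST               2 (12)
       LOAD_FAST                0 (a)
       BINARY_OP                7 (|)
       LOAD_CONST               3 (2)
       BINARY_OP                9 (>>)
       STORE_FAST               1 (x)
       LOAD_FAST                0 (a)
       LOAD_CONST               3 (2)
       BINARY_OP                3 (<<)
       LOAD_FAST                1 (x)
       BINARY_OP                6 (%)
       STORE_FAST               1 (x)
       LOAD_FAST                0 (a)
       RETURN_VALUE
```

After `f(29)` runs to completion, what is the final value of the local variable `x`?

4

LOAD_FAST a → push 29. Stack: [29]
LOAD_CONST → push 10. Stack: [29, 10]
BINARY_OP & → 29 & 10 = 8. Stack: [8]
STORE_FAST x → x=8. Stack: []
LOAD_FAST_LOAD_FAST a,x → push 29,8. Stack: [29, 8]
BINARY_OP - → 29 - 8 = 21. Stack: [21]
STORE_FAST x → x=21. Stack: []
LOAD_CONST → push 12. Stack: [12]
LOAD_FAST a → push 29. Stack: [12, 29]
BINARY_OP | → 12 | 29 = 29. Stack: [29]
LOAD_CONST → push 2. Stack: [29, 2]
BINARY_OP >> → 29 >> 2 = 7. Stack: [7]
STORE_FAST x → x=7. Stack: []
LOAD_FAST a → push 29. Stack: [29]
LOAD_CONST → push 2. Stack: [29, 2]
BINARY_OP << → 29 << 2 = 116. Stack: [116]
LOAD_FAST x → push 7. Stack: [116, 7]
BINARY_OP % → 116 % 7 = 4. Stack: [4]
STORE_FAST x → x=4. Stack: []
LOAD_FAST a → push 29. Stack: [29]
RETURN_VALUE → return 29.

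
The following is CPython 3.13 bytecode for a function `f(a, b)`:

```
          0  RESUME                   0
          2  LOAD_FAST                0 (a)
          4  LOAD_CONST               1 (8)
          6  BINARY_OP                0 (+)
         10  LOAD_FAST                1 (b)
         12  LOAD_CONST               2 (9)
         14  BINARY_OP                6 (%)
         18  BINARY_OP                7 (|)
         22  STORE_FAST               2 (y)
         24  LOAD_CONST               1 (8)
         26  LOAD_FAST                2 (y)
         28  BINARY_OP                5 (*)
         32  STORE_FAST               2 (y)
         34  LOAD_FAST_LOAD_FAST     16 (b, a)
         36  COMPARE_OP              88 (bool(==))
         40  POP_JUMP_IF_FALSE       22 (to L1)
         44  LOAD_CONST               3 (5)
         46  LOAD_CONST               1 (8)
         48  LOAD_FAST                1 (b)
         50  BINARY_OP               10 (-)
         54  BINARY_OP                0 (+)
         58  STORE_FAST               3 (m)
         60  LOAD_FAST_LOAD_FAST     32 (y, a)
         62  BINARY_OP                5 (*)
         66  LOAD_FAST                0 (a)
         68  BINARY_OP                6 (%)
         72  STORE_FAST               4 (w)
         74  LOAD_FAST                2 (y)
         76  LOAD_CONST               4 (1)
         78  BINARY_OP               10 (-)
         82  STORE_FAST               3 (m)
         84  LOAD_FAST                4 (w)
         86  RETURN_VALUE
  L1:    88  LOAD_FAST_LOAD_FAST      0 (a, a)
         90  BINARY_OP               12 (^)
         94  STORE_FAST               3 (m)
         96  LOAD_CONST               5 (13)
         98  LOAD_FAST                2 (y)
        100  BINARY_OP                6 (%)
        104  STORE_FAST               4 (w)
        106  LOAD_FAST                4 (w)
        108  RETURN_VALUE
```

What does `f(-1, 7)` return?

13

LOAD_FAST a → push -1. Stack: [-1]
LOAD_CONST → push 8. Stack: [-1, 8]
BINARY_OP + → -1 + 8 = 7. Stack: [7]
LOAD_FAST b → push 7. Stack: [7, 7]
LOAD_CONST → push 9. Stack: [7, 7, 9]
BINARY_OP % → 7 % 9 = 7. Stack: [7, 7]
BINARY_OP | → 7 | 7 = 7. Stack: [7]
STORE_FAST y → y=7. Stack: []
LOAD_CONST → push 8. Stack: [8]
LOAD_FAST y → push 7. Stack: [8, 7]
BINARY_OP * → 8 * 7 = 56. Stack: [56]
STORE_FAST y → y=56. Stack: []
LOAD_FAST_LOAD_FAST b,a → push 7,-1. Stack: [7, -1]
COMPARE_OP bool(==) → 7 vs -1 = False. Stack: [False]
POP_JUMP_IF_FALSE → pop False; jump. Stack: []
LOAD_FAST_LOAD_FAST a,a → push -1,-1. Stack: [-1, -1]
BINARY_OP ^ → -1 ^ -1 = 0. Stack: [0]
STORE_FAST m → m=0. Stack: []
LOAD_CONST → push 13. Stack: [13]
LOAD_FAST y → push 56. Stack: [13, 56]
BINARY_OP % → 13 % 56 = 13. Stack: [13]
STORE_FAST w → w=13. Stack: []
LOAD_FAST w → push 13. Stack: [13]
RETURN_VALUE → return 13.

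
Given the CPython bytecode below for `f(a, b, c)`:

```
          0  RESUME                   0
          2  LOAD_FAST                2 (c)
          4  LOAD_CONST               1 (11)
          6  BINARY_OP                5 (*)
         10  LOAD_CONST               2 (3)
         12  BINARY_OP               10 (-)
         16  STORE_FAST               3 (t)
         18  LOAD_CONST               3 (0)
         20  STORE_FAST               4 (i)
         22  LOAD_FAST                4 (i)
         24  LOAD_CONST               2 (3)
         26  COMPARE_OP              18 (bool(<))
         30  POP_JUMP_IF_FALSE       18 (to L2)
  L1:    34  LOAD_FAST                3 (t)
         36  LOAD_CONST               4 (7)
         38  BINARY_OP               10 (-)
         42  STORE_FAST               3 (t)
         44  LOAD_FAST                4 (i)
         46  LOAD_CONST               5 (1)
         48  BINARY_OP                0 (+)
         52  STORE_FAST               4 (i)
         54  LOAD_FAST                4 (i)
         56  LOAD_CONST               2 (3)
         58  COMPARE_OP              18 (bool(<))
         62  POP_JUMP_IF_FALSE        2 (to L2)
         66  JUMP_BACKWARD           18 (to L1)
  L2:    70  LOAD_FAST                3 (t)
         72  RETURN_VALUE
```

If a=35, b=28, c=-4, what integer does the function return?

-68

LOAD_FAST c → push -4. Stack: [-4]
LOAD_CONST → push 11. Stack: [-4, 11]
BINARY_OP * → -4 * 11 = -44. Stack: [-44]
LOAD_CONST → push 3. Stack: [-44, 3]
BINARY_OP - → -44 - 3 = -47. Stack: [-47]
STORE_FAST t → t=-47. Stack: []
LOAD_CONST → push 0. Stack: [0]
STORE_FAST i → i=0. Stack: []
LOAD_FAST i → push 0. Stack: [0]
LOAD_CONST → push 3. Stack: [0, 3]
COMPARE_OP bool(<) → 0 vs 3 = True. Stack: [True]
POP_JUMP_IF_FALSE → pop True; no jump. Stack: []
LOAD_FAST t → push -47. Stack: [-47]
LOAD_CONST → push 7. Stack: [-47, 7]
BINARY_OP - → -47 - 7 = -54. Stack: [-54]
STORE_FAST t → t=-54. Stack: []
LOAD_FAST i → push 0. Stack: [0]
LOAD_CONST → push 1. Stack: [0, 1]
BINARY_OP + → 0 + 1 = 1. Stack: [1]
STORE_FAST i → i=1. Stack: []
LOAD_FAST i → push 1. Stack: [1]
LOAD_CONST → push 3. Stack: [1, 3]
COMPARE_OP bool(<) → 1 vs 3 = True. Stack: [True]
POP_JUMP_IF_FALSE → pop True; no jump. Stack: []
LOAD_FAST t → push -54. Stack: [-54]
LOAD_CONST → push 7. Stack: [-54, 7]
BINARY_OP - → -54 - 7 = -61. Stack: [-61]
STORE_FAST t → t=-61. Stack: []
LOAD_FAST i → push 1. Stack: [1]
LOAD_CONST → push 1. Stack: [1, 1]
BINARY_OP + → 1 + 1 = 2. Stack: [2]
STORE_FAST i → i=2. Stack: []
LOAD_FAST i → push 2. Stack: [2]
LOAD_CONST → push 3. Stack: [2, 3]
COMPARE_OP bool(<) → 2 vs 3 = True. Stack: [True]
POP_JUMP_IF_FALSE → pop True; no jump. Stack: []
LOAD_FAST t → push -61. Stack: [-61]
LOAD_CONST → push 7. Stack: [-61, 7]
BINARY_OP - → -61 - 7 = -68. Stack: [-68]
STORE_FAST t → t=-68. Stack: []
LOAD_FAST i → push 2. Stack: [2]
LOAD_CONST → push 1. Stack: [2, 1]
BINARY_OP + → 2 + 1 = 3. Stack: [3]
STORE_FAST i → i=3. Stack: []
LOAD_FAST i → push 3. Stack: [3]
LOAD_CONST → push 3. Stack: [3, 3]
COMPARE_OP bool(<) → 3 vs 3 = False. Stack: [False]
POP_JUMP_IF_FALSE → pop False; jump. Stack: []
LOAD_FAST t → push -68. Stack: [-68]
RETURN_VALUE → return -68.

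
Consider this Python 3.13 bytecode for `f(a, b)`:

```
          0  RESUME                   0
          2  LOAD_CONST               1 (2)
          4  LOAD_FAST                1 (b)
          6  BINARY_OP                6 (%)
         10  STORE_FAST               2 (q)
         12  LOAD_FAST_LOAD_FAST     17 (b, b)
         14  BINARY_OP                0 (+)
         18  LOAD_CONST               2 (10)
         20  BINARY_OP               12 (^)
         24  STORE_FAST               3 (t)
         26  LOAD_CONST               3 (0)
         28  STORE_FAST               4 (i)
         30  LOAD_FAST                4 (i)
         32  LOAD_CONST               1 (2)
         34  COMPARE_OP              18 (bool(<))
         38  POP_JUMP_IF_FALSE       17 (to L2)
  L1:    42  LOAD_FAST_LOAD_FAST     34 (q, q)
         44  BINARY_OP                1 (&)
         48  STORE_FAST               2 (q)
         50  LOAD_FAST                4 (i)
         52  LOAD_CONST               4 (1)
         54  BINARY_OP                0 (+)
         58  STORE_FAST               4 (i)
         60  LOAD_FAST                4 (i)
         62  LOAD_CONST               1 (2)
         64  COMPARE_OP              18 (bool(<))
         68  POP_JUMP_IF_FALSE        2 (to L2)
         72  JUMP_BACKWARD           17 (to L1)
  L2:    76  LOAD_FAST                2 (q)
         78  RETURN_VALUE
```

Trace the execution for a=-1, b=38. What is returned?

LOAD_CONST → push 2. Stack: [2]
LOAD_FAST b → push 38. Stack: [2, 38]
BINARY_OP % → 2 % 38 = 2. Stack: [2]
STORE_FAST q → q=2. Stack: []
LOAD_FAST_LOAD_FAST b,b → push 38,38. Stack: [38, 38]
BINARY_OP + → 38 + 38 = 76. Stack: [76]
LOAD_CONST → push 10. Stack: [76, 10]
BINARY_OP ^ → 76 ^ 10 = 70. Stack: [70]
STORE_FAST t → t=70. Stack: []
LOAD_CONST → push 0. Stack: [0]
STORE_FAST i → i=0. Stack: []
LOAD_FAST i → push 0. Stack: [0]
LOAD_CONST → push 2. Stack: [0, 2]
COMPARE_OP bool(<) → 0 vs 2 = True. Stack: [True]
POP_JUMP_IF_FALSE → pop True; no jump. Stack: []
LOAD_FAST_LOAD_FAST q,q → push 2,2. Stack: [2, 2]
BINARY_OP & → 2 & 2 = 2. Stack: [2]
STORE_FAST q → q=2. Stack: []
LOAD_FAST i → push 0. Stack: [0]
LOAD_CONST → push 1. Stack: [0, 1]
BINARY_OP + → 0 + 1 = 1. Stack: [1]
STORE_FAST i → i=1. Stack: []
LOAD_FAST i → push 1. Stack: [1]
LOAD_CONST → push 2. Stack: [1, 2]
COMPARE_OP bool(<) → 1 vs 2 = True. Stack: [True]
POP_JUMP_IF_FALSE → pop True; no jump. Stack: []
LOAD_FAST_LOAD_FAST q,q → push 2,2. Stack: [2, 2]
BINARY_OP & → 2 & 2 = 2. Stack: [2]
STORE_FAST q → q=2. Stack: []
LOAD_FAST i → push 1. Stack: [1]
LOAD_CONST → push 1. Stack: [1, 1]
BINARY_OP + → 1 + 1 = 2. Stack: [2]
STORE_FAST i → i=2. Stack: []
LOAD_FAST i → push 2. Stack: [2]
LOAD_CONST → push 2. Stack: [2, 2]
COMPARE_OP bool(<) → 2 vs 2 = False. Stack: [False]
POP_JUMP_IF_FALSE → pop False; jump. Stack: []
LOAD_FAST q → push 2. Stack: [2]
RETURN_VALUE → return 2.

2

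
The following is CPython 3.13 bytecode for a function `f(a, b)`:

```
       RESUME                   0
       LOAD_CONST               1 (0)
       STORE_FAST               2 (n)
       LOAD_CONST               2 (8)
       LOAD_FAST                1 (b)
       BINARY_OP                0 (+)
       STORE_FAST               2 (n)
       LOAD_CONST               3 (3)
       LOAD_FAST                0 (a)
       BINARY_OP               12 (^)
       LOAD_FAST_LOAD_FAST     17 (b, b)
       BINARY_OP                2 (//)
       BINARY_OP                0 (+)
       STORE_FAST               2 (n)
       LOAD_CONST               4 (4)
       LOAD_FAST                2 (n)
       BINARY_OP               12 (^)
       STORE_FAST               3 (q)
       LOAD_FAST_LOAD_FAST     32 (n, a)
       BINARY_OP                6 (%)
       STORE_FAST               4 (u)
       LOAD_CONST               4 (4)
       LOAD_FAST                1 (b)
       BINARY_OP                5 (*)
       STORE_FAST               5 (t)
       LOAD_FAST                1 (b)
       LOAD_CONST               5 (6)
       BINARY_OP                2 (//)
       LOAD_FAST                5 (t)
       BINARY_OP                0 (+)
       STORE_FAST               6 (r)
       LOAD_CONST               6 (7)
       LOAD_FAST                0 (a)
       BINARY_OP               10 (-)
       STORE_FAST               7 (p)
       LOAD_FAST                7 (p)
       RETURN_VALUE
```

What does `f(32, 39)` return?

LOAD_CONST → push 0. Stack: [0]
STORE_FAST n → n=0. Stack: []
LOAD_CONST → push 8. Stack: [8]
LOAD_FAST b → push 39. Stack: [8, 39]
BINARY_OP + → 8 + 39 = 47. Stack: [47]
STORE_FAST n → n=47. Stack: []
LOAD_CONST → push 3. Stack: [3]
LOAD_FAST a → push 32. Stack: [3, 32]
BINARY_OP ^ → 3 ^ 32 = 35. Stack: [35]
LOAD_FAST_LOAD_FAST b,b → push 39,39. Stack: [35, 39, 39]
BINARY_OP // → 39 // 39 = 1. Stack: [35, 1]
BINARY_OP + → 35 + 1 = 36. Stack: [36]
STORE_FAST n → n=36. Stack: []
LOAD_CONST → push 4. Stack: [4]
LOAD_FAST n → push 36. Stack: [4, 36]
BINARY_OP ^ → 4 ^ 36 = 32. Stack: [32]
STORE_FAST q → q=32. Stack: []
LOAD_FAST_LOAD_FAST n,a → push 36,32. Stack: [36, 32]
BINARY_OP % → 36 % 32 = 4. Stack: [4]
STORE_FAST u → u=4. Stack: []
LOAD_CONST → push 4. Stack: [4]
LOAD_FAST b → push 39. Stack: [4, 39]
BINARY_OP * → 4 * 39 = 156. Stack: [156]
STORE_FAST t → t=156. Stack: []
LOAD_FAST b → push 39. Stack: [39]
LOAD_CONST → push 6. Stack: [39, 6]
BINARY_OP // → 39 // 6 = 6. Stack: [6]
LOAD_FAST t → push 156. Stack: [6, 156]
BINARY_OP + → 6 + 156 = 162. Stack: [162]
STORE_FAST r → r=162. Stack: []
LOAD_CONST → push 7. Stack: [7]
LOAD_FAST a → push 32. Stack: [7, 32]
BINARY_OP - → 7 - 32 = -25. Stack: [-25]
STORE_FAST p → p=-25. Stack: []
LOAD_FAST p → push -25. Stack: [-25]
RETURN_VALUE → return -25.

-25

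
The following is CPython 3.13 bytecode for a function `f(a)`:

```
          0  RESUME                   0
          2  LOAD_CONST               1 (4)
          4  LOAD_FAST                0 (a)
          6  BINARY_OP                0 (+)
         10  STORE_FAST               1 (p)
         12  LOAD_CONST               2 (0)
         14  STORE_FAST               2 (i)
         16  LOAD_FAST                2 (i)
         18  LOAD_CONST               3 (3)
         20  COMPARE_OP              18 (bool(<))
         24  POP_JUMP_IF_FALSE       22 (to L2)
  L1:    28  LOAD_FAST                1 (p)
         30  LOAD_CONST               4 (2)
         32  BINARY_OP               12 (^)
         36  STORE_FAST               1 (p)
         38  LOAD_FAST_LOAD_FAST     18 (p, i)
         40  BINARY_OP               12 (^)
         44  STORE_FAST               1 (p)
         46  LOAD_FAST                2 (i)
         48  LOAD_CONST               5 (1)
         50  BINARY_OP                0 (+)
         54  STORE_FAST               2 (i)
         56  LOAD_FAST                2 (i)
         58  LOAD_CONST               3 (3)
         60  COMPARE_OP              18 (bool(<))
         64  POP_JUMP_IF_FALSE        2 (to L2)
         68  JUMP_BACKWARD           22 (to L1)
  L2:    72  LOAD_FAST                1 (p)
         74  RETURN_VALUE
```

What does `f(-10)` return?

-5

LOAD_CONST → push 4. Stack: [4]
LOAD_FAST a → push -10. Stack: [4, -10]
BINARY_OP + → 4 + -10 = -6. Stack: [-6]
STORE_FAST p → p=-6. Stack: []
LOAD_CONST → push 0. Stack: [0]
STORE_FAST i → i=0. Stack: []
LOAD_FAST i → push 0. Stack: [0]
LOAD_CONST → push 3. Stack: [0, 3]
COMPARE_OP bool(<) → 0 vs 3 = True. Stack: [True]
POP_JUMP_IF_FALSE → pop True; no jump. Stack: []
LOAD_FAST p → push -6. Stack: [-6]
LOAD_CONST → push 2. Stack: [-6, 2]
BINARY_OP ^ → -6 ^ 2 = -8. Stack: [-8]
STORE_FAST p → p=-8. Stack: []
LOAD_FAST_LOAD_FAST p,i → push -8,0. Stack: [-8, 0]
BINARY_OP ^ → -8 ^ 0 = -8. Stack: [-8]
STORE_FAST p → p=-8. Stack: []
LOAD_FAST i → push 0. Stack: [0]
LOAD_CONST → push 1. Stack: [0, 1]
BINARY_OP + → 0 + 1 = 1. Stack: [1]
STORE_FAST i → i=1. Stack: []
LOAD_FAST i → push 1. Stack: [1]
LOAD_CONST → push 3. Stack: [1, 3]
COMPARE_OP bool(<) → 1 vs 3 = True. Stack: [True]
POP_JUMP_IF_FALSE → pop True; no jump. Stack: []
LOAD_FAST p → push -8. Stack: [-8]
LOAD_CONST → push 2. Stack: [-8, 2]
BINARY_OP ^ → -8 ^ 2 = -6. Stack: [-6]
STORE_FAST p → p=-6. Stack: []
LOAD_FAST_LOAD_FAST p,i → push -6,1. Stack: [-6, 1]
BINARY_OP ^ → -6 ^ 1 = -5. Stack: [-5]
STORE_FAST p → p=-5. Stack: []
LOAD_FAST i → push 1. Stack: [1]
LOAD_CONST → push 1. Stack: [1, 1]
BINARY_OP + → 1 + 1 = 2. Stack: [2]
STORE_FAST i → i=2. Stack: []
LOAD_FAST i → push 2. Stack: [2]
LOAD_CONST → push 3. Stack: [2, 3]
COMPARE_OP bool(<) → 2 vs 3 = True. Stack: [True]
POP_JUMP_IF_FALSE → pop True; no jump. Stack: []
LOAD_FAST p → push -5. Stack: [-5]
LOAD_CONST → push 2. Stack: [-5, 2]
BINARY_OP ^ → -5 ^ 2 = -7. Stack: [-7]
STORE_FAST p → p=-7. Stack: []
LOAD_FAST_LOAD_FAST p,i → push -7,2. Stack: [-7, 2]
BINARY_OP ^ → -7 ^ 2 = -5. Stack: [-5]
STORE_FAST p → p=-5. Stack: []
LOAD_FAST i → push 2. Stack: [2]
LOAD_CONST → push 1. Stack: [2, 1]
BINARY_OP + → 2 + 1 = 3. Stack: [3]
STORE_FAST i → i=3. Stack: []
LOAD_FAST i → push 3. Stack: [3]
LOAD_CONST → push 3. Stack: [3, 3]
COMPARE_OP bool(<) → 3 vs 3 = False. Stack: [False]
POP_JUMP_IF_FALSE → pop False; jump. Stack: []
LOAD_FAST p → push -5. Stack: [-5]
RETURN_VALUE → return -5.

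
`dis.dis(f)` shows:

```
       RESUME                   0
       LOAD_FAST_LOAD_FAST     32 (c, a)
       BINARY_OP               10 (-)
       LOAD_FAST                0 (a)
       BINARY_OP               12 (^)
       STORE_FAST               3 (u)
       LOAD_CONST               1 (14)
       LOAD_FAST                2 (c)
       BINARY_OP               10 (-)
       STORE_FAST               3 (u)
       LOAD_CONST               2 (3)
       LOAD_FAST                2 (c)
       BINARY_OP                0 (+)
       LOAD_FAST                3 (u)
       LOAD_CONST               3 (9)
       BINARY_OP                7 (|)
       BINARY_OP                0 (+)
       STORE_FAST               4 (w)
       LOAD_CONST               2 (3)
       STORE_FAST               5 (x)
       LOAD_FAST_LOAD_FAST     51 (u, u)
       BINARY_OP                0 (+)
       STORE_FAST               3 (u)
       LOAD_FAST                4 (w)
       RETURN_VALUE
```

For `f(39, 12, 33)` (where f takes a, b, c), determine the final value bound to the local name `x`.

LOAD_FAST_LOAD_FAST c,a → push 33,39. Stack: [33, 39]
BINARY_OP - → 33 - 39 = -6. Stack: [-6]
LOAD_FAST a → push 39. Stack: [-6, 39]
BINARY_OP ^ → -6 ^ 39 = -35. Stack: [-35]
STORE_FAST u → u=-35. Stack: []
LOAD_CONST → push 14. Stack: [14]
LOAD_FAST c → push 33. Stack: [14, 33]
BINARY_OP - → 14 - 33 = -19. Stack: [-19]
STORE_FAST u → u=-19. Stack: []
LOAD_CONST → push 3. Stack: [3]
LOAD_FAST c → push 33. Stack: [3, 33]
BINARY_OP + → 3 + 33 = 36. Stack: [36]
LOAD_FAST u → push -19. Stack: [36, -19]
LOAD_CONST → push 9. Stack: [36, -19, 9]
BINARY_OP | → -19 | 9 = -19. Stack: [36, -19]
BINARY_OP + → 36 + -19 = 17. Stack: [17]
STORE_FAST w → w=17. Stack: []
LOAD_CONST → push 3. Stack: [3]
STORE_FAST x → x=3. Stack: []
LOAD_FAST_LOAD_FAST u,u → push -19,-19. Stack: [-19, -19]
BINARY_OP + → -19 + -19 = -38. Stack: [-38]
STORE_FAST u → u=-38. Stack: []
LOAD_FAST w → push 17. Stack: [17]
RETURN_VALUE → return 17.

3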